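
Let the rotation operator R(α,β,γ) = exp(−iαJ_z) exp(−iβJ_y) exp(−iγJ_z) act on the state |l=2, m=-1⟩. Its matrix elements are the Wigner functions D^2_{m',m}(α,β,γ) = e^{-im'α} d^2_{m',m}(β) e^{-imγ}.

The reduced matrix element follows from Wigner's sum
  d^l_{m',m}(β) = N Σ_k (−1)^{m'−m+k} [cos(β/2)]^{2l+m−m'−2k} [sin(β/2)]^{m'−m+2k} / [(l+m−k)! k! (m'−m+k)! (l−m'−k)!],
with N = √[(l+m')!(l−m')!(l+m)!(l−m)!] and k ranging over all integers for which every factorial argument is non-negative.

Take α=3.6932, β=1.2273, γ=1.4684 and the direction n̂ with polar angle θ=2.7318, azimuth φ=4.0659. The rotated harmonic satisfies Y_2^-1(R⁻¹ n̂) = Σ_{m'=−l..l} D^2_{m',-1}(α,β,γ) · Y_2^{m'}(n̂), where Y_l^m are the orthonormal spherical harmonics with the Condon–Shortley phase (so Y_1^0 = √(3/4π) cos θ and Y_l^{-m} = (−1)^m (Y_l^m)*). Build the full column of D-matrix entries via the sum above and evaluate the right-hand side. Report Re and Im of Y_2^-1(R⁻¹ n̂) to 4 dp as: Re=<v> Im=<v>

Need the full column D^2_{m',-1} for m'=−2..2 at α=3.6932, β=1.2273, γ=1.4684.
cos(β/2)=0.817552, sin(β/2)=0.575855
d^2_{-2,-1}: single k=1 term ⇒ +0.629345;  D = -0.529854+0.339603i
d^2_{-1,-1}: k∈[0..1] ⇒ +0.446746 -0.664934 = -0.218188;  D = -0.094749+0.196541i
d^2_{0,-1}: k∈[0..1] ⇒ -0.770787 +0.382412 = -0.388376;  D = -0.039699-0.386341i
d^2_{1,-1}: k∈[0..1] ⇒ +0.664934 -0.109965 = +0.554969;  D = -0.337626-0.440454i
d^2_{2,-1}: single k=0 term ⇒ -0.312238;  D = -0.291648-0.111507i
Y_2^{m'}(θ=2.7318,φ=4.0659) and Σ D·Y over m':
  (-0.5299+0.3396i)·(-0.0168-0.0590i)  (-0.0947+0.1965i)·(+0.1701-0.2253i)  (-0.0397-0.3863i)·(+0.4806+0.0000i)  (-0.3376-0.4405i)·(-0.1701-0.2253i)  (-0.2916-0.1115i)·(-0.0168+0.0590i)
Y_2^-1(R⁻¹ n̂) = +0.007676+0.030300i

Re=0.0077 Im=0.0303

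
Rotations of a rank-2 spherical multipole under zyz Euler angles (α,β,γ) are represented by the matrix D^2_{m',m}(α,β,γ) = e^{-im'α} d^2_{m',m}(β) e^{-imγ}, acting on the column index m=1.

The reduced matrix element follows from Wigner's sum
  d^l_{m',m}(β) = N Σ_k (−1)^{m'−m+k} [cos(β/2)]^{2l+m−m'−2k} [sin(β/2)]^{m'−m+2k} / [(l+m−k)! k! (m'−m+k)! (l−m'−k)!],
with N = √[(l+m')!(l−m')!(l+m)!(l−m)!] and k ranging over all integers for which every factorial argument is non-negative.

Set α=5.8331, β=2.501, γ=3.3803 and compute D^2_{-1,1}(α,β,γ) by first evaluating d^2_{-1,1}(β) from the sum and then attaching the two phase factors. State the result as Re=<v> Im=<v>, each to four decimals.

Re=0.4197 Im=-0.3456

D^2_{-1,1}(5.8331,2.501,3.3803) = e^{-i·-1·5.8331}·d^2_{-1,1}(2.501)·e^{-i·1·3.3803}. Compute d first:
Half-angle: c=0.314848, s=0.949142. N=√(1·6·6·1)=6.000000
k: max(0,(1)−(-1))=2 … min(2+(1),2−(-1))=3
  k=2: (−1)^0·6.0000/(2)·0.3148^2·0.9491^2 = +0.267908
  k=3: (−1)^1·6.0000/(6)·0.3148^0·0.9491^4 = -0.811568
d^2_{-1,1}(2.501) = +0.267908 -0.811568 = -0.543661
Phases: e^{-i·(-1)·5.8331}=+0.900410-0.435042i, e^{-i·(1)·3.3803}=-0.971644+0.236447i ⇒ D=+0.419714-0.345554i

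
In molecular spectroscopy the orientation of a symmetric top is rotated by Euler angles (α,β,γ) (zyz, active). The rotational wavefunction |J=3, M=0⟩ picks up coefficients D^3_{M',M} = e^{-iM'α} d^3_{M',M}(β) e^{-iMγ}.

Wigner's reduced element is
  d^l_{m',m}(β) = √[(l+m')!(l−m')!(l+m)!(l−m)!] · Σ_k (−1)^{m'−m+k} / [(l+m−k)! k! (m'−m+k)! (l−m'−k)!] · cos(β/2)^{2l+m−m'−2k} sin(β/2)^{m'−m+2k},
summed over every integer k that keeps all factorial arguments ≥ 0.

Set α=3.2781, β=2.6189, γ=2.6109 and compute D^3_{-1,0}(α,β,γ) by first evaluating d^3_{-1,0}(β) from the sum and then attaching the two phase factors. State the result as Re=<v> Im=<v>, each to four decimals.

First d^3_{-1,0}(β=2.6189), then the phase factors e^{-i(-1)α} and e^{-i(0)γ}:
c=cos(2.6189/2)=0.258381, s=sin(2.6189/2)=0.966043; N=√[2·24·6·6]=41.569219
Admissible k: 1..3 (factorial args all ≥0)
  k=1: (−1)^0·41.5692/(12)·0.2584^5·0.9660^1 = +0.003854
  k=2: (−1)^1·41.5692/(4)·0.2584^3·0.9660^3 = -0.161616
  k=3: (−1)^2·41.5692/(12)·0.2584^1·0.9660^5 = +0.753068
d^3_{-1,0}(2.6189) = +0.003854 -0.161616 +0.753068 = +0.595305
Attach z-rotation phases: D = e^{-i(-1)(3.2781)}·(+0.595305)·e^{-i(0)(2.6109)} = -0.589768-0.081011i

Re=-0.5898 Im=-0.0810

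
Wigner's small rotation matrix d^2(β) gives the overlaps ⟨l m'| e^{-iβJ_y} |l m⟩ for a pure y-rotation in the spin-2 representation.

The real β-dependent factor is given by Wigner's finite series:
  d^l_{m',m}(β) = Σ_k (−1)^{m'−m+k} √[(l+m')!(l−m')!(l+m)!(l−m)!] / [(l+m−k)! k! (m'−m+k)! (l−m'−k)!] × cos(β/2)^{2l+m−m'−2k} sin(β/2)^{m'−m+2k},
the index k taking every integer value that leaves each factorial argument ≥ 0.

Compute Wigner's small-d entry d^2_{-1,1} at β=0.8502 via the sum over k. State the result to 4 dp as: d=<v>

d=0.3945

d^2_{-1,1}(β=0.8502) via Wigner's sum:
With c≡cos(β/2)=0.910997 and s≡sin(β/2)=0.412412, N=[1·6·6·1]^{1/2}=6.000000
k∈{2,3} keeps every argument non-negative
  k=2: (−1)^0·6.0000/(2)·0.9110^2·0.4124^2 = +0.423465
  k=3: (−1)^1·6.0000/(6)·0.9110^0·0.4124^4 = -0.028928
d^2_{-1,1}(0.8502) = +0.423465 -0.028928 = +0.394537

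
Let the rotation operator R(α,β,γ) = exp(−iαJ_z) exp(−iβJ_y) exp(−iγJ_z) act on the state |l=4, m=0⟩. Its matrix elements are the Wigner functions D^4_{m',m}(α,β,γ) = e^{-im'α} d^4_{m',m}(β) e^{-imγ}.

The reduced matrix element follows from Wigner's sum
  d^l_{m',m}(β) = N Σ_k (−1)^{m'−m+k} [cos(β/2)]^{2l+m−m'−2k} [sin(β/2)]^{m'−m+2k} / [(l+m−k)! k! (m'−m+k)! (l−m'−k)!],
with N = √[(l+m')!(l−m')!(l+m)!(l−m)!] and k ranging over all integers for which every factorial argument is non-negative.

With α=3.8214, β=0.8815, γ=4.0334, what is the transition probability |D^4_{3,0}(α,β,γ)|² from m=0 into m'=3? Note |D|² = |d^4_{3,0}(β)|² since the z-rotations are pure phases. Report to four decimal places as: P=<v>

P=0.1869

First d^4_{3,0}(β=0.8815), then the phase factors e^{-i(3)α} and e^{-i(0)γ}:
Half-angle: c=0.904432, s=0.426618. N=√(5040·1·24·24)=1703.830978
The bounds max(0,m−m')=0 and min(l+m,l−m')=1 give 2 terms
  k=0: (−1)^3·1703.8310/(144)·0.9044^5·0.4266^3 = -0.555982
  k=1: (−1)^4·1703.8310/(144)·0.9044^3·0.4266^5 = +0.123705
d^4_{3,0}(0.8815) = -0.555982 +0.123705 = -0.432277
|D^4_{3,0}|² = |d^4_{3,0}(β)|² = (-0.432277)² = 0.186863 (the z-rotation phases have unit modulus)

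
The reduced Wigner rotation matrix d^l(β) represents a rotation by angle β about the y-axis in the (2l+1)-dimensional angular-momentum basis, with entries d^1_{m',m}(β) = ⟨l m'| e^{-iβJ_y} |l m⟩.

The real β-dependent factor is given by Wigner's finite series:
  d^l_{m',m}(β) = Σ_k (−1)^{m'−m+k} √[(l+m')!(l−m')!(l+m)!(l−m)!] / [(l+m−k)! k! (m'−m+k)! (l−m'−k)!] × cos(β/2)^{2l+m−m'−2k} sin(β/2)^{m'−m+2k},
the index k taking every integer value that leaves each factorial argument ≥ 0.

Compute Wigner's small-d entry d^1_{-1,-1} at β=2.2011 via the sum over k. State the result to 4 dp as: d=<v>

d^1_{-1,-1}(β=2.2011) via Wigner's sum:
With c≡cos(β/2)=0.453106 and s≡sin(β/2)=0.891457, N=[1·2·1·2]^{1/2}=2.000000
k∈{0} keeps every argument non-negative
  k=0: (−1)^0·2.0000/(2)·0.4531^2·0.8915^0 = +0.205305
d^1_{-1,-1}(2.2011) = +0.205305

d=0.2053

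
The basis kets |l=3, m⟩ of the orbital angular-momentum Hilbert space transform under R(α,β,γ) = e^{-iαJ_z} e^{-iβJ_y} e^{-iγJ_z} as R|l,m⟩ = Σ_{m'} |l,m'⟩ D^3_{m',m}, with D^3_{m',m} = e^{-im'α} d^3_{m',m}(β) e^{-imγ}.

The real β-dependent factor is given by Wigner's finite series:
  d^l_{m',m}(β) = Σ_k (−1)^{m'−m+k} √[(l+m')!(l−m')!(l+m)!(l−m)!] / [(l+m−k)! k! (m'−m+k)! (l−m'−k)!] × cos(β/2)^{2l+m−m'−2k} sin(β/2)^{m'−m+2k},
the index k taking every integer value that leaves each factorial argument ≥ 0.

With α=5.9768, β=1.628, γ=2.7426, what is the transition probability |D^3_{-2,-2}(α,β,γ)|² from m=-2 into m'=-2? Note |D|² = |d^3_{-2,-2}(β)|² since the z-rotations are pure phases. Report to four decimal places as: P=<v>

P=0.2329

Split into d^3_{-2,-2}(β=1.628) × two z-phases.
c=cos(1.628/2)=0.686596, s=sin(1.628/2)=0.727039; N=√[1·120·1·120]=120.000000
k∈{0,1} keeps every argument non-negative
  k=0: (−1)^0·120.0000/(120)·0.6866^6·0.7270^0 = +0.104763
  k=1: (−1)^1·120.0000/(24)·0.6866^4·0.7270^2 = -0.587341
d^3_{-2,-2}(1.628) = +0.104763 -0.587341 = -0.482578
|D^3_{-2,-2}|² = |d^3_{-2,-2}(β)|² = (-0.482578)² = 0.232882 (the z-rotation phases have unit modulus)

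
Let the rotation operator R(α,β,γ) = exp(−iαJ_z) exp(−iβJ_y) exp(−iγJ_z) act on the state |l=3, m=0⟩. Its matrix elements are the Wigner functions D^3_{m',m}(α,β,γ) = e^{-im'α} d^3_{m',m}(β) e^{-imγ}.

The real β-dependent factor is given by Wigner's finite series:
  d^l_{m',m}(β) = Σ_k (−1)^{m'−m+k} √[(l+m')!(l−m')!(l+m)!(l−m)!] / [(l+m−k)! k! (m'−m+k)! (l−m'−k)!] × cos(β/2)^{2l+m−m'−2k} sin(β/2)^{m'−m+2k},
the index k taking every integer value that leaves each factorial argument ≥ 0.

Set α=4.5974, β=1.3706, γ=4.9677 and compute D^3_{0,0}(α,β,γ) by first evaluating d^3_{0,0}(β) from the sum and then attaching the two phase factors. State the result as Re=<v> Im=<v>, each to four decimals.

D^3_{0,0}(4.5974,1.3706,4.9677) = e^{-i·0·4.5974}·d^3_{0,0}(1.3706)·e^{-i·0·4.9677}. Compute d first:
Half-angle: c=0.774229, s=0.632905. N=√(6·6·6·6)=36.000000
k: max(0,(0)−(0))=0 … min(3+(0),3−(0))=3
  k=0: (−1)^0·36.0000/(36)·0.7742^6·0.6329^0 = +0.215386
  k=1: (−1)^1·36.0000/(4)·0.7742^4·0.6329^2 = -1.295383
  k=2: (−1)^2·36.0000/(4)·0.7742^2·0.6329^4 = +0.865639
  k=3: (−1)^3·36.0000/(36)·0.7742^0·0.6329^6 = -0.064274
d^3_{0,0}(1.3706) = +0.215386 -1.295383 +0.865639 -0.064274 = -0.278632
D = (+1.000000+0.000000i)·(-0.278632)·(+1.000000+0.000000i) = -0.278632+0.000000i

Re=-0.2786 Im=0.0000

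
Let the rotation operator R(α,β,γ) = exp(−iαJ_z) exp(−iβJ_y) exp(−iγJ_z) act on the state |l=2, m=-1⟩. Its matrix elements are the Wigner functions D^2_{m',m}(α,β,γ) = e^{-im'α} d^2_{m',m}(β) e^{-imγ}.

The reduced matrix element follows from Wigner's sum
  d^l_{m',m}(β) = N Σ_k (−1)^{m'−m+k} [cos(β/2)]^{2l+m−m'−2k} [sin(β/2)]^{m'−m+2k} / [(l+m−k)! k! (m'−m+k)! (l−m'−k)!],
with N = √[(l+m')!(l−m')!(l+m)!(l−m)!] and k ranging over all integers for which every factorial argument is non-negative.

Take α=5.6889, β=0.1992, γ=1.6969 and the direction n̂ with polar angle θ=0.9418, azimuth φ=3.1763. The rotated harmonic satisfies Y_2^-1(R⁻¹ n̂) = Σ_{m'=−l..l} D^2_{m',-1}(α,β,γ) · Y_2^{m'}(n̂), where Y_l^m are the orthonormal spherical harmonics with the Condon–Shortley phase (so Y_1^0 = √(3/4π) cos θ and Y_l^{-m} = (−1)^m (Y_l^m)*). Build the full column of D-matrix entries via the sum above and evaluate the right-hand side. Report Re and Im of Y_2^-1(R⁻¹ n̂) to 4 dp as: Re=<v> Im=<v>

Re=-0.1302 Im=-0.2803

Need the full column D^2_{m',-1} for m'=−2..2 at α=5.6889, β=0.1992, γ=1.6969.
cos(β/2)=0.995044, sin(β/2)=0.099435
d^2_{-2,-1}: single k=1 term ⇒ +0.195929;  D = +0.171155+0.095362i
d^2_{-1,-1}: k∈[0..1] ⇒ +0.980323 -0.029369 = +0.950954;  D = +0.429132+0.848622i
d^2_{0,-1}: k∈[0..1] ⇒ -0.239963 +0.002396 = -0.237566;  D = +0.029879-0.235680i
d^2_{1,-1}: k∈[0..1] ⇒ +0.029369 -0.000098 = +0.029271;  D = -0.019310+0.021999i
d^2_{2,-1}: single k=0 term ⇒ -0.001957;  D = +0.001893-0.000496i
Y_2^{m'}(θ=0.9418,φ=3.1763) and Σ D·Y over m':
  (+0.1712+0.0954i)·(+0.2520-0.0175i)  (+0.4291+0.8486i)·(-0.3673+0.0128i)  (+0.0299-0.2357i)·(+0.0121+0.0000i)  (-0.0193+0.0220i)·(+0.3673+0.0128i)  (+0.0019-0.0005i)·(+0.2520+0.0175i)
Y_2^-1(R⁻¹ n̂) = -0.130177-0.280317i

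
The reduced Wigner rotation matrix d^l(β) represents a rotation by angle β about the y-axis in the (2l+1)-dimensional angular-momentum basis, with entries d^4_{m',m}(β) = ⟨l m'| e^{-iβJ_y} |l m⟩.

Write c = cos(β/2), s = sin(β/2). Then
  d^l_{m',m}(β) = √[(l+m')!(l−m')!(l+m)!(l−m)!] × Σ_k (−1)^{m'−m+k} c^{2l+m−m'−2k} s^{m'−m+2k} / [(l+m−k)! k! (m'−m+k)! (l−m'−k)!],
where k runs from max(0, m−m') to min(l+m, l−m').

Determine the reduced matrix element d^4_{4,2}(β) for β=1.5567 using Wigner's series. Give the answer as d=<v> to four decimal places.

d^4_{4,2}(β=1.5567) via Wigner's sum:
With c≡cos(β/2)=0.712073 and s≡sin(β/2)=0.702105, N=[40320·1·720·2]^{1/2}=7619.763776
Admissible k: 0..0 (factorial args all ≥0)
  k=0: (−1)^2·7619.7638/(1440)·0.7121^6·0.7021^2 = +0.340041
d^4_{4,2}(1.5567) = +0.340041

d=0.3400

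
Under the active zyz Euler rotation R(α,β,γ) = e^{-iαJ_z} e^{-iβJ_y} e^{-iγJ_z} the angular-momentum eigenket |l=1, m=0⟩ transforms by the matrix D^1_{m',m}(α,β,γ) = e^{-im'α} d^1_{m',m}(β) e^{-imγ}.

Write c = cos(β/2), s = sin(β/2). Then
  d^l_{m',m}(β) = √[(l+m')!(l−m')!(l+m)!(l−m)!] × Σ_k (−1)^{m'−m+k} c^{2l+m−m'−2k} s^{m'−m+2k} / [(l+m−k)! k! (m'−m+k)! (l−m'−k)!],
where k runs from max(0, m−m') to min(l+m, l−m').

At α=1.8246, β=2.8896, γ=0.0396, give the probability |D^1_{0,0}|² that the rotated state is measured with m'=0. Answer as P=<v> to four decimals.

P=0.9378

First d^1_{0,0}(β=2.8896), then the phase factors e^{-i(0)α} and e^{-i(0)γ}:
Half-angle: c=0.125663, s=0.992073. N=√(1·1·1·1)=1.000000
k: max(0,(0)−(0))=0 … min(1+(0),1−(0))=1
  k=0: (−1)^0·1.0000/(1)·0.1257^2·0.9921^0 = +0.015791
  k=1: (−1)^1·1.0000/(1)·0.1257^0·0.9921^2 = -0.984209
d^1_{0,0}(2.8896) = +0.015791 -0.984209 = -0.968418
|D^1_{0,0}|² = |d^1_{0,0}(β)|² = (-0.968418)² = 0.937832 (the z-rotation phases have unit modulus)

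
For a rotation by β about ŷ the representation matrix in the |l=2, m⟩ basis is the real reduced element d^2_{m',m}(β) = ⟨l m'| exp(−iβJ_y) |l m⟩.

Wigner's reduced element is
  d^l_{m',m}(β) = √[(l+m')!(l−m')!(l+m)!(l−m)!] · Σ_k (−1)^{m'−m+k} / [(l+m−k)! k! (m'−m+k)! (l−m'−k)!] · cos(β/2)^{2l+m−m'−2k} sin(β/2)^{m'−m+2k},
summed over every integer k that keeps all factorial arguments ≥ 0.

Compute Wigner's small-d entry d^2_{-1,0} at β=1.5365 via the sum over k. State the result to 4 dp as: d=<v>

d=0.0420

d^2_{-1,0}(β=1.5365) via Wigner's sum:
Half-angle: c=0.719128, s=0.694878. N=√(1·6·2·2)=4.898979
k: max(0,(0)−(-1))=1 … min(2+(0),2−(-1))=2
  k=1: (−1)^0·4.8990/(2)·0.7191^3·0.6949^1 = +0.632998
  k=2: (−1)^1·4.8990/(2)·0.7191^1·0.6949^3 = -0.591027
d^2_{-1,0}(1.5365) = +0.632998 -0.591027 = +0.041971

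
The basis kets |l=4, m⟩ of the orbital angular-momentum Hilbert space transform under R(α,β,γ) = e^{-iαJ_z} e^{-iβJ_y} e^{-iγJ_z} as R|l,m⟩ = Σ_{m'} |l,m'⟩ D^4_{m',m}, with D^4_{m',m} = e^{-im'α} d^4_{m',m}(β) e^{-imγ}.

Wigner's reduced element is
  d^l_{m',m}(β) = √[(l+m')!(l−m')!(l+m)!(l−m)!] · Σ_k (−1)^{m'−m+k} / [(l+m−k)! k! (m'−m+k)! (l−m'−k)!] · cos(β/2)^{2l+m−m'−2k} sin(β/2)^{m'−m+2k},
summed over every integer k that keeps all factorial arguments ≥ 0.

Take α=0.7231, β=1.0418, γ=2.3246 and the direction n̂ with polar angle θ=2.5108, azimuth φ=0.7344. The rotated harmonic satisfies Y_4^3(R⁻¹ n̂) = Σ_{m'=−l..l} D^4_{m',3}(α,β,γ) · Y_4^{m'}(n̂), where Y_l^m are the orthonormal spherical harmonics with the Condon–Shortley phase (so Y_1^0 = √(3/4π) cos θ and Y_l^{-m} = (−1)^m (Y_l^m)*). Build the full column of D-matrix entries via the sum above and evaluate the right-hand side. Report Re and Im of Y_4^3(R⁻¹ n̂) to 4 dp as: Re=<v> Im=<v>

Re=-0.0981 Im=0.0778

Need the full column D^4_{m',3} for m'=−4..4 at α=0.7231, β=1.0418, γ=2.3246.
cos(β/2)=0.867372, sin(β/2)=0.497661
d^4_{-4,3}: single k=7 term ⇒ +0.018547;  D = -0.010942+0.014976i
d^4_{-3,3}: k∈[6..7] ⇒ +0.080004 -0.003762 = +0.076241;  D = +0.007013+0.075918i
d^4_{-2,3}: k∈[5..6] ⇒ +0.223598 -0.024536 = +0.199062;  D = +0.144892+0.136500i
d^4_{-1,3}: k∈[4..5] ⇒ +0.459277 -0.090716 = +0.368561;  D = +0.368366+0.011971i
d^4_{0,3}: k∈[3..4] ⇒ +0.715963 -0.235693 = +0.480270;  D = +0.370218-0.305937i
d^4_{1,3}: k∈[2..3] ⇒ +0.837083 -0.459277 = +0.377807;  D = +0.059103-0.373155i
d^4_{2,3}: k∈[1..2] ⇒ +0.687756 -0.679223 = +0.008533;  D = -0.004576-0.007202i
d^4_{3,3}: k∈[0..1] ⇒ +0.320363 -0.738238 = -0.417876;  D = +0.401407+0.116156i
d^4_{4,3}: single k=0 term ⇒ -0.519894;  D = +0.470060-0.222112i
Y_4^{m'}(θ=2.5108,φ=0.7344) and Σ D·Y over m':
  (-0.0109+0.0150i)·(-0.0524-0.0108i)  (+0.0070+0.0759i)·(+0.1226+0.1673i)  (+0.1449+0.1365i)·(+0.0422-0.4127i)  (+0.3684+0.0120i)·(-0.2617+0.2363i)  (+0.3702-0.3059i)·(-0.1776+0.0000i)  (+0.0591-0.3732i)·(+0.2617+0.2363i)  (-0.0046-0.0072i)·(+0.0422+0.4127i)  (+0.4014+0.1162i)·(-0.1226+0.1673i)  (+0.4701-0.2221i)·(-0.0524+0.0108i)
Y_4^3(R⁻¹ n̂) = -0.098088+0.077793i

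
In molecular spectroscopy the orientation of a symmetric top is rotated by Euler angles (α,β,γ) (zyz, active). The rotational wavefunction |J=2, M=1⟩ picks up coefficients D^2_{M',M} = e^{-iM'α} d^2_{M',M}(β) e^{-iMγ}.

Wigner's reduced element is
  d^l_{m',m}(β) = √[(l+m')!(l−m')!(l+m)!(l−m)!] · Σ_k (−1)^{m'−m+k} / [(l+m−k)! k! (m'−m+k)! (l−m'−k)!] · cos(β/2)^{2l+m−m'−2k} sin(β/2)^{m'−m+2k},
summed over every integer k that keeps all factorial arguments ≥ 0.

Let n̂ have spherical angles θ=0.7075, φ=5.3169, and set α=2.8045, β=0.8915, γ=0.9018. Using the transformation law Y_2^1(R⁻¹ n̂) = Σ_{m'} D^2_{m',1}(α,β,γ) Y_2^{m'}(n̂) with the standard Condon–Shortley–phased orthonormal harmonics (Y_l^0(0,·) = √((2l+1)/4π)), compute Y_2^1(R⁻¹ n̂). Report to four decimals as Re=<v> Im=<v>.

Need the full column D^2_{m',1} for m'=−2..2 at α=2.8045, β=0.8915, γ=0.9018.
cos(β/2)=0.902288, sin(β/2)=0.431135
d^2_{-2,1}: single k=3 term ⇒ +0.144615;  D = -0.000750-0.144613i
d^2_{-1,1}: k∈[2..3] ⇒ +0.453980 -0.034550 = +0.419430;  D = -0.136669+0.396539i
d^2_{0,1}: k∈[1..2] ⇒ +0.775753 -0.177117 = +0.598636;  D = +0.371274-0.469597i
d^2_{1,1}: k∈[0..1] ⇒ +0.662796 -0.453980 = +0.208816;  D = -0.176396+0.111752i
d^2_{2,1}: single k=0 term ⇒ -0.633400;  D = -0.617063+0.142929i
Y_2^{m'}(θ=0.7075,φ=5.3169) and Σ D·Y over m':
  (-0.0008-0.1446i)·(-0.0578+0.1526i)  (-0.1367+0.3965i)·(+0.2169+0.3140i)  (+0.3713-0.4696i)·(+0.2311+0.0000i)  (-0.1764+0.1118i)·(-0.2169+0.3140i)  (-0.6171+0.1429i)·(-0.0578-0.1526i)
Y_2^1(R⁻¹ n̂) = +0.014391-0.050902i

Re=0.0144 Im=-0.0509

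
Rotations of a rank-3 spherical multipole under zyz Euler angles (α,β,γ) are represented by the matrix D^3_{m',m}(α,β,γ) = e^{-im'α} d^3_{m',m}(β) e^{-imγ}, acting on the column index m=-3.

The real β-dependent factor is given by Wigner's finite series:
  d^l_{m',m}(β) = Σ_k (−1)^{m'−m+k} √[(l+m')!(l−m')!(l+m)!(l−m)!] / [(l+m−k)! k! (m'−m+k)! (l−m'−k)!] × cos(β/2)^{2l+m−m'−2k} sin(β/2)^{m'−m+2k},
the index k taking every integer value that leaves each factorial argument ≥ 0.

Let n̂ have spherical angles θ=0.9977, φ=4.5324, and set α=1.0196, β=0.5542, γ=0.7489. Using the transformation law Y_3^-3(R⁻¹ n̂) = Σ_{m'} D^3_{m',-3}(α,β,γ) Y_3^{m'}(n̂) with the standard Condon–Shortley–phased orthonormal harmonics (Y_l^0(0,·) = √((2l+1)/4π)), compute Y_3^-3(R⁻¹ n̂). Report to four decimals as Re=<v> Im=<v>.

Re=-0.1046 Im=-0.4023

Need the full column D^3_{m',-3} for m'=−3..3 at α=1.0196, β=0.5542, γ=0.7489.
cos(β/2)=0.961853, sin(β/2)=0.273567
d^3_{-3,-3}: single k=0 term ⇒ +0.791866;  D = +0.442608-0.656620i
d^3_{-2,-3}: single k=0 term ⇒ -0.551675;  D = +0.228215+0.502258i
d^3_{-1,-3}: single k=0 term ⇒ +0.248090;  D = -0.246163-0.030858i
d^3_{0,-3}: single k=0 term ⇒ -0.081477;  D = +0.050972-0.063563i
d^3_{1,-3}: single k=0 term ⇒ +0.020069;  D = +0.006763+0.018895i
d^3_{2,-3}: single k=0 term ⇒ -0.003610;  D = -0.003533-0.000744i
d^3_{3,-3}: single k=0 term ⇒ +0.000419;  D = +0.000288-0.000304i
Y_3^{m'}(θ=0.9977,φ=4.5324) and Σ D·Y over m':
  (+0.4426-0.6566i)·(+0.1272-0.2123i)  (+0.2282+0.5023i)·(-0.3661-0.1378i)  (-0.2462-0.0309i)·(-0.0229+0.1256i)  (+0.0510-0.0636i)·(-0.3096+0.0000i)  (+0.0068+0.0189i)·(+0.0229+0.1256i)  (-0.0035-0.0007i)·(-0.3661+0.1378i)  (+0.0003-0.0003i)·(-0.1272-0.2123i)
Y_3^-3(R⁻¹ n̂) = -0.104617-0.402342i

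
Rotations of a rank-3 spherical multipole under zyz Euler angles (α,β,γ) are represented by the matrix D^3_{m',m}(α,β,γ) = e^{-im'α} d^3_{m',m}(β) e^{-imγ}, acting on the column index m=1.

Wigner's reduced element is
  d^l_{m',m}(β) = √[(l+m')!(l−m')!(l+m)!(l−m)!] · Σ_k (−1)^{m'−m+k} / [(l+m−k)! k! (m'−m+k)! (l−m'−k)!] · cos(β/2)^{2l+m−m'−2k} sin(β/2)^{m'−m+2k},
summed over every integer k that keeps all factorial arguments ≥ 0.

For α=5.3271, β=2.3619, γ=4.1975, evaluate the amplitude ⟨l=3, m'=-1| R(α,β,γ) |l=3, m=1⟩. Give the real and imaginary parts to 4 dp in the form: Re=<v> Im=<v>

D^3_{-1,1}(5.3271,2.3619,4.1975) = e^{-i·-1·5.3271}·d^3_{-1,1}(2.3619)·e^{-i·1·4.1975}. Compute d first:
Half-angle: c=0.380046, s=0.924967. N=√(2·24·24·2)=48.000000
k: max(0,(1)−(-1))=2 … min(3+(1),3−(-1))=4
  k=2: (−1)^0·48.0000/(8)·0.3800^4·0.9250^2 = +0.107090
  k=3: (−1)^1·48.0000/(6)·0.3800^2·0.9250^4 = -0.845802
  k=4: (−1)^2·48.0000/(48)·0.3800^0·0.9250^6 = +0.626266
d^3_{-1,1}(2.3619) = +0.107090 -0.845802 +0.626266 = -0.112446
Phases: e^{-i·(-1)·5.3271}=+0.576722-0.816940i, e^{-i·(1)·4.1975}=-0.492438+0.870347i ⇒ D=-0.048017-0.101678i

Re=-0.0480 Im=-0.1017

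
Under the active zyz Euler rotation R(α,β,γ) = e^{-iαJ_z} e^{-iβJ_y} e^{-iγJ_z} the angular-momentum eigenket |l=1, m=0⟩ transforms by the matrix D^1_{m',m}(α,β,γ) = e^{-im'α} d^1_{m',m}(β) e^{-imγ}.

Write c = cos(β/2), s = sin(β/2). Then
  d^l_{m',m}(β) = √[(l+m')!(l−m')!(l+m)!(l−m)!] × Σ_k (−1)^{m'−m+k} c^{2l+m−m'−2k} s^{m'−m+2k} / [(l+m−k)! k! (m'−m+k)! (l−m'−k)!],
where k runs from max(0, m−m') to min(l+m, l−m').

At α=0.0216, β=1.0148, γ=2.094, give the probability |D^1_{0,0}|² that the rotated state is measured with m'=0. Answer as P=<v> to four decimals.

D^1_{0,0}(0.0216,1.0148,2.094) = e^{-i·0·0.0216}·d^1_{0,0}(1.0148)·e^{-i·0·2.094}. Compute d first:
c=cos(1.0148/2)=0.874011, s=sin(1.0148/2)=0.485906; N=√[1·1·1·1]=1.000000
k∈{0,1} keeps every argument non-negative
  k=0: (−1)^0·1.0000/(1)·0.8740^2·0.4859^0 = +0.763895
  k=1: (−1)^1·1.0000/(1)·0.8740^0·0.4859^2 = -0.236105
d^1_{0,0}(1.0148) = +0.763895 -0.236105 = +0.527790
|D^1_{0,0}|² = |d^1_{0,0}(β)|² = (+0.527790)² = 0.278562 (the z-rotation phases have unit modulus)

P=0.2786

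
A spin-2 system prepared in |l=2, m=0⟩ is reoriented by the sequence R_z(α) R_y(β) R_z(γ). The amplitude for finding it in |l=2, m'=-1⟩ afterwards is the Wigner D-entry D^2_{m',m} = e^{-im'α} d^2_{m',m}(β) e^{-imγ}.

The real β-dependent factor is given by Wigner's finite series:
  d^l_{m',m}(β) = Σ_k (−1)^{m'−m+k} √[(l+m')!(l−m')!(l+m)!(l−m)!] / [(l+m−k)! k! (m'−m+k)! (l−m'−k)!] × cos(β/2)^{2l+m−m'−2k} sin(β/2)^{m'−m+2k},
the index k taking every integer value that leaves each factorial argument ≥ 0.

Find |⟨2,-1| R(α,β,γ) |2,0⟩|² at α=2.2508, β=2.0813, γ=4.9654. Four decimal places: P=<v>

Split into d^2_{-1,0}(β=2.0813) × two z-phases.
With c≡cos(β/2)=0.505660 and s≡sin(β/2)=0.862733, N=[1·6·2·2]^{1/2}=4.898979
Admissible k: 1..2 (factorial args all ≥0)
  k=1: (−1)^0·4.8990/(2)·0.5057^3·0.8627^1 = +0.273229
  k=2: (−1)^1·4.8990/(2)·0.5057^1·0.8627^3 = -0.795359
d^2_{-1,0}(2.0813) = +0.273229 -0.795359 = -0.522130
|D^2_{-1,0}|² = |d^2_{-1,0}(β)|² = (-0.522130)² = 0.272620 (the z-rotation phases have unit modulus)

P=0.2726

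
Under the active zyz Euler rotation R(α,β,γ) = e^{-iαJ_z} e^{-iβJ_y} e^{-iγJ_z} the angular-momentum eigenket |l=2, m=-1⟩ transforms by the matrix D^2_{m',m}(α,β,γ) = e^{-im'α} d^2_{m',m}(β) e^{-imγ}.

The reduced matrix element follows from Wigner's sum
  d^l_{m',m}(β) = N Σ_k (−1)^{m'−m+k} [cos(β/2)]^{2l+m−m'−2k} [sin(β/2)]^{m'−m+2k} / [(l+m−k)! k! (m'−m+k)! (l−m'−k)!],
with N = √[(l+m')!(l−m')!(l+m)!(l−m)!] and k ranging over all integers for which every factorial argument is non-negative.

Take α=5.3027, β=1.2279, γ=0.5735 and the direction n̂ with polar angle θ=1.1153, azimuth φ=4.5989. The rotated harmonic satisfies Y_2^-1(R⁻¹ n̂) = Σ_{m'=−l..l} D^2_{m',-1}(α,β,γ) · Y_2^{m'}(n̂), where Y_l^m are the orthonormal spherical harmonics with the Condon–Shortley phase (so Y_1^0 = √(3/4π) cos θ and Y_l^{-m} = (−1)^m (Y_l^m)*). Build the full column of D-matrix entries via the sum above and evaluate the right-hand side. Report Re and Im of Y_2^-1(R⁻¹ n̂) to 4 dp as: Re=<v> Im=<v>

Re=-0.2878 Im=0.2378

Need the full column D^2_{m',-1} for m'=−2..2 at α=5.3027, β=1.2279, γ=0.5735.
cos(β/2)=0.817379, sin(β/2)=0.576101
d^2_{-2,-1}: single k=1 term ⇒ +0.629214;  D = +0.114706-0.618670i
d^2_{-1,-1}: k∈[0..1] ⇒ +0.446368 -0.665219 = -0.218851;  D = -0.200974+0.086630i
d^2_{0,-1}: k∈[0..1] ⇒ -0.770627 +0.382819 = -0.387807;  D = -0.325761-0.210415i
d^2_{1,-1}: k∈[0..1] ⇒ +0.665219 -0.110152 = +0.555067;  D = +0.009331+0.554988i
d^2_{2,-1}: single k=0 term ⇒ -0.312571;  D = +0.256712-0.178324i
Y_2^{m'}(θ=1.1153,φ=4.5989) and Σ D·Y over m':
  (+0.1147-0.6187i)·(-0.3035-0.0701i)  (-0.2010+0.0866i)·(-0.0346+0.3032i)  (-0.3258-0.2104i)·(-0.1323+0.0000i)  (+0.0093+0.5550i)·(+0.0346+0.3032i)  (+0.2567-0.1783i)·(-0.3035+0.0701i)
Y_2^-1(R⁻¹ n̂) = -0.287806+0.237778i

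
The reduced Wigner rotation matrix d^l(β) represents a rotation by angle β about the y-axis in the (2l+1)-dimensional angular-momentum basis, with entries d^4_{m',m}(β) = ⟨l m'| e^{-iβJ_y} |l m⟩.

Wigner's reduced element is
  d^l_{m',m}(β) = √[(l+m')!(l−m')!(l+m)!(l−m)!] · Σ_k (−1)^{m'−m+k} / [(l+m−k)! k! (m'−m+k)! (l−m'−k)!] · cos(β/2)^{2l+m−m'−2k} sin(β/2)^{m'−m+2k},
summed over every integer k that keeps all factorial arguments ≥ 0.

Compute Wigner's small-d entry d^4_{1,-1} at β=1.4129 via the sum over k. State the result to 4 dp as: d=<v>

d^4_{1,-1}(β=1.4129) via Wigner's sum:
Half-angle: c=0.760671, s=0.649137. N=√(120·6·6·120)=720.000000
k: max(0,(-1)−(1))=0 … min(4+(-1),4−(1))=3
  k=0: (−1)^2·720.0000/(72)·0.7607^6·0.6491^2 = +0.816310
  k=1: (−1)^3·720.0000/(24)·0.7607^4·0.6491^4 = -1.783428
  k=2: (−1)^4·720.0000/(48)·0.7607^2·0.6491^6 = +0.649389
  k=3: (−1)^5·720.0000/(720)·0.7607^0·0.6491^8 = -0.031528
d^4_{1,-1}(1.4129) = +0.816310 -1.783428 +0.649389 -0.031528 = -0.349257

d=-0.3493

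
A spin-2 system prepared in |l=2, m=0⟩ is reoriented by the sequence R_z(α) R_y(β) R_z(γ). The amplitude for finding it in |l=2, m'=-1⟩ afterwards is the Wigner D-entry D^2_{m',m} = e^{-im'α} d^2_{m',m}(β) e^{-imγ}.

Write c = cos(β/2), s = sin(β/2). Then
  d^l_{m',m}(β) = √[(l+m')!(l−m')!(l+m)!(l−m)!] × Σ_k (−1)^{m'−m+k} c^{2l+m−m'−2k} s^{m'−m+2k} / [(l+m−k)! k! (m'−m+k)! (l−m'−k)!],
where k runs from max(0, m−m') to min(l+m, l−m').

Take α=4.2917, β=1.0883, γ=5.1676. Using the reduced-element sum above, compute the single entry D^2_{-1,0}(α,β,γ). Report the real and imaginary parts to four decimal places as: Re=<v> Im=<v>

First d^2_{-1,0}(β=1.0883), then the phase factors e^{-i(-1)α} and e^{-i(0)γ}:
Half-angle: c=0.855568, s=0.517691. N=√(1·6·2·2)=4.898979
Admissible k: 1..2 (factorial args all ≥0)
  k=1: (−1)^0·4.8990/(2)·0.8556^3·0.5177^1 = +0.794162
  k=2: (−1)^1·4.8990/(2)·0.8556^1·0.5177^3 = -0.290765
d^2_{-1,0}(1.0883) = +0.794162 -0.290765 = +0.503398
Phases: e^{-i·(-1)·4.2917}=-0.408389-0.912808i, e^{-i·(0)·5.1676}=+1.000000+0.000000i ⇒ D=-0.205582-0.459505i

Re=-0.2056 Im=-0.4595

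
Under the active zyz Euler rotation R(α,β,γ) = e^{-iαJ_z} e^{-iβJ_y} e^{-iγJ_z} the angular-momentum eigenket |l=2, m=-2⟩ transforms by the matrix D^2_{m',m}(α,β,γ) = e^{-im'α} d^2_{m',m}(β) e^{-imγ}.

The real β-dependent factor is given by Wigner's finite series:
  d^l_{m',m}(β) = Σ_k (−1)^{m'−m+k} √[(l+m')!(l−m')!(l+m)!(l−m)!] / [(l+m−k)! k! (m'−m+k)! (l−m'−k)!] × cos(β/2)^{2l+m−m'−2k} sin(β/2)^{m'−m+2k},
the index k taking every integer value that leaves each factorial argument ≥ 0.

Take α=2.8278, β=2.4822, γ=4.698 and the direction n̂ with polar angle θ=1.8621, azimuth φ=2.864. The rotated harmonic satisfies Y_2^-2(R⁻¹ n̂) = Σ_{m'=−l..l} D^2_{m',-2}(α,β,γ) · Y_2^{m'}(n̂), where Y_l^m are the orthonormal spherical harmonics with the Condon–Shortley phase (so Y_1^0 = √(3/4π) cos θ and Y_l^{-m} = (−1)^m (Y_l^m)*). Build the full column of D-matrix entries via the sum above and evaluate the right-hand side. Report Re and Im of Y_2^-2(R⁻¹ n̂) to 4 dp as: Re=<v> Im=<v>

Need the full column D^2_{m',-2} for m'=−2..2 at α=2.8278, β=2.4822, γ=4.698.
cos(β/2)=0.323756, sin(β/2)=0.946141
d^2_{-2,-2}: single k=0 term ⇒ +0.010987;  D = -0.008704+0.006705i
d^2_{-1,-2}: single k=0 term ⇒ -0.064215;  D = -0.060484+0.021571i
d^2_{0,-2}: single k=0 term ⇒ +0.229838;  D = -0.229743+0.006613i
d^2_{1,-2}: single k=0 term ⇒ -0.548422;  D = -0.526297-0.154201i
d^2_{2,-2}: single k=0 term ⇒ +0.801351;  D = -0.661923-0.451688i
Y_2^{m'}(θ=1.8621,φ=2.864) and Σ D·Y over m':
  (-0.0087+0.0067i)·(+0.3012+0.1868i)  (-0.0605+0.0216i)·(+0.2044+0.0582i)  (-0.2297+0.0066i)·(-0.2373+0.0000i)  (-0.5263-0.1542i)·(-0.2044+0.0582i)  (-0.6619-0.4517i)·(+0.3012-0.1868i)
Y_2^-2(R⁻¹ n̂) = -0.130150-0.011810i

Re=-0.1302 Im=-0.0118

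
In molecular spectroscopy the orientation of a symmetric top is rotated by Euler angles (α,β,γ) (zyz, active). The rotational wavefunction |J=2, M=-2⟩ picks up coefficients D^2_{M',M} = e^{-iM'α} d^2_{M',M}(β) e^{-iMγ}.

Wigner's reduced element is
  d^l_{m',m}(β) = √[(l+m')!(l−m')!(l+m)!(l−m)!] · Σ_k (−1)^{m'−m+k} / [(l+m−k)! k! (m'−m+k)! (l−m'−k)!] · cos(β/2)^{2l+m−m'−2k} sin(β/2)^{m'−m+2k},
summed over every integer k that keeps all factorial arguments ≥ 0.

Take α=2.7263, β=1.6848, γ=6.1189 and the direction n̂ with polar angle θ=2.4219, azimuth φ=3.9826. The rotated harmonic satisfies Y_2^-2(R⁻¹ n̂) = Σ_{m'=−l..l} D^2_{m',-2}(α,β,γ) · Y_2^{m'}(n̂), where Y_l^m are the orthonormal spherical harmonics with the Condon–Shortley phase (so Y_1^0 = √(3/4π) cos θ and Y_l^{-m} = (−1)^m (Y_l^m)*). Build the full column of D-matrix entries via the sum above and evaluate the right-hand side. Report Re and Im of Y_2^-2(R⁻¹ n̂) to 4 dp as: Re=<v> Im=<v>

Need the full column D^2_{m',-2} for m'=−2..2 at α=2.7263, β=1.6848, γ=6.1189.
cos(β/2)=0.665674, sin(β/2)=0.746243
d^2_{-2,-2}: single k=0 term ⇒ +0.196357;  D = +0.078565-0.179954i
d^2_{-1,-2}: single k=0 term ⇒ -0.440245;  D = +0.323958-0.298106i
d^2_{0,-2}: single k=0 term ⇒ +0.604448;  D = +0.572113-0.195050i
d^2_{1,-2}: single k=0 term ⇒ -0.553264;  D = +0.551184+0.047920i
d^2_{2,-2}: single k=0 term ⇒ +0.310114;  D = +0.271850+0.149224i
Y_2^{m'}(θ=2.4219,φ=3.9826) and Σ D·Y over m':
  (+0.0786-0.1800i)·(-0.0186-0.1668i)  (+0.3240-0.2981i)·(+0.2553-0.2854i)  (+0.5721-0.1950i)·(+0.2197+0.0000i)  (+0.5512+0.0479i)·(-0.2553-0.2854i)  (+0.2719+0.1492i)·(-0.0186+0.1668i)
Y_2^-2(R⁻¹ n̂) = -0.065167-0.348161i

Re=-0.0652 Im=-0.3482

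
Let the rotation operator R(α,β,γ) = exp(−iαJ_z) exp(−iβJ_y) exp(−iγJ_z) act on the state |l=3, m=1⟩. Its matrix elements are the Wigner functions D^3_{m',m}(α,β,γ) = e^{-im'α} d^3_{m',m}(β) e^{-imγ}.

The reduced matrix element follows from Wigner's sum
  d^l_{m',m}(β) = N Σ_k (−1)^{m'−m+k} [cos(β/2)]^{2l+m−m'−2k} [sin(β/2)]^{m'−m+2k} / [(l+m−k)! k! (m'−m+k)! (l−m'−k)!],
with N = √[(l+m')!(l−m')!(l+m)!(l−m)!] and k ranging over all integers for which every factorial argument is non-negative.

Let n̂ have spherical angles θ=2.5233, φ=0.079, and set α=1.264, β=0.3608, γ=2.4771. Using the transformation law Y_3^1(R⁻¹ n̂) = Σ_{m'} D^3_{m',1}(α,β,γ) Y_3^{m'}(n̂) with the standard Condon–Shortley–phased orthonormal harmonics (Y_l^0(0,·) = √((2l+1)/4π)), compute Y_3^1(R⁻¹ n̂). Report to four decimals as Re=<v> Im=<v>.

Re=0.3131 Im=-0.0521

Need the full column D^3_{m',1} for m'=−3..3 at α=1.264, β=0.3608, γ=2.4771.
cos(β/2)=0.983772, sin(β/2)=0.179423
d^3_{-3,1}: single k=4 term ⇒ +0.003885;  D = +0.000983+0.003758i
d^3_{-2,1}: k∈[3..4] ⇒ +0.034782 -0.000578 = +0.034203;  D = +0.034159+0.001740i
d^3_{-1,1}: k∈[2..4] ⇒ +0.180920 -0.008024 +0.000033 = +0.172929;  D = +0.060545-0.161984i
d^3_{0,1}: k∈[1..3] ⇒ +0.572719 -0.057152 +0.000634 = +0.516200;  D = -0.406368-0.318320i
d^3_{1,1}: k∈[0..2] ⇒ +0.906498 -0.241226 +0.006018 = +0.671290;  D = -0.554226+0.378766i
d^3_{2,1}: k∈[0..1] ⇒ -0.522818 +0.034782 = -0.488037;  D = -0.140822-0.467278i
d^3_{3,1}: single k=0 term ⇒ +0.116783;  D = +0.116772+0.001645i
Y_3^{m'}(θ=2.5233,φ=0.079) and Σ D·Y over m':
  (+0.0010+0.0038i)·(+0.0790-0.0191i)  (+0.0342+0.0017i)·(-0.2763+0.0440i)  (+0.0605-0.1620i)·(+0.4333-0.0343i)  (-0.4064-0.3183i)·(-0.0973+0.0000i)  (-0.5542+0.3788i)·(-0.4333-0.0343i)  (-0.1408-0.4673i)·(-0.2763-0.0440i)  (+0.1168+0.0016i)·(-0.0790-0.0191i)
Y_3^1(R⁻¹ n̂) = +0.313124-0.052110i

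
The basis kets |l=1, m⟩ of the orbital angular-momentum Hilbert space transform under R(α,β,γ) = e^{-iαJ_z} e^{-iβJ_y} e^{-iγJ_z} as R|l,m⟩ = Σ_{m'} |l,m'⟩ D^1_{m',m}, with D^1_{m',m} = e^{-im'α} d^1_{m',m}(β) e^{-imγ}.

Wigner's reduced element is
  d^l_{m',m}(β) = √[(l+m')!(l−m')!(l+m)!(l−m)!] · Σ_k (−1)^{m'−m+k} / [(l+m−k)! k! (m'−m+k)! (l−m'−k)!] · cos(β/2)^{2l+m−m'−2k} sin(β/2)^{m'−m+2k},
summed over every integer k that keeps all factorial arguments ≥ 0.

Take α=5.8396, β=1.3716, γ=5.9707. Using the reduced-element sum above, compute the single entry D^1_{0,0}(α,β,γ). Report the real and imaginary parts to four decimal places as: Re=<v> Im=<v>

Re=0.1979 Im=0.0000

D^1_{0,0}(5.8396,1.3716,5.9707) = e^{-i·0·5.8396}·d^1_{0,0}(1.3716)·e^{-i·0·5.9707}. Compute d first:
Half-angle: c=0.773913, s=0.633292. N=√(1·1·1·1)=1.000000
Admissible k: 0..1 (factorial args all ≥0)
  k=0: (−1)^0·1.0000/(1)·0.7739^2·0.6333^0 = +0.598941
  k=1: (−1)^1·1.0000/(1)·0.7739^0·0.6333^2 = -0.401059
d^1_{0,0}(1.3716) = +0.598941 -0.401059 = +0.197882
Attach z-rotation phases: D = e^{-i(0)(5.8396)}·(+0.197882)·e^{-i(0)(5.9707)} = +0.197882+0.000000i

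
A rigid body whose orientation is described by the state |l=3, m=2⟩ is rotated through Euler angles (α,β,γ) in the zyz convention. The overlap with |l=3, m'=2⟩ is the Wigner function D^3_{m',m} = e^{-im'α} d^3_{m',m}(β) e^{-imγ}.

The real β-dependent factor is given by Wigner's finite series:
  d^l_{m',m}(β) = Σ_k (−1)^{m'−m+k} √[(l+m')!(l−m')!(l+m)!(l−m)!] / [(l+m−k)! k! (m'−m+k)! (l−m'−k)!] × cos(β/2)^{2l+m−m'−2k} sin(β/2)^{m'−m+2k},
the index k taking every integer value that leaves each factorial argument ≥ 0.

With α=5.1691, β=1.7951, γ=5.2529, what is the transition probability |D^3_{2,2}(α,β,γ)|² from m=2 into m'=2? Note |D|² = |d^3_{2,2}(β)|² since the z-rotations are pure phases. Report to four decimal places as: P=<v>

First d^3_{2,2}(β=1.7951), then the phase factors e^{-i(2)α} and e^{-i(2)γ}:
With c≡cos(β/2)=0.623527 and s≡sin(β/2)=0.781802, N=[120·1·120·1]^{1/2}=120.000000
The bounds max(0,m−m')=0 and min(l+m,l−m')=1 give 2 terms
  k=0: (−1)^0·120.0000/(120)·0.6235^6·0.7818^0 = +0.058767
  k=1: (−1)^1·120.0000/(24)·0.6235^4·0.7818^2 = -0.461939
d^3_{2,2}(1.7951) = +0.058767 -0.461939 = -0.403172
|D^3_{2,2}|² = |d^3_{2,2}(β)|² = (-0.403172)² = 0.162548 (the z-rotation phases have unit modulus)

P=0.1625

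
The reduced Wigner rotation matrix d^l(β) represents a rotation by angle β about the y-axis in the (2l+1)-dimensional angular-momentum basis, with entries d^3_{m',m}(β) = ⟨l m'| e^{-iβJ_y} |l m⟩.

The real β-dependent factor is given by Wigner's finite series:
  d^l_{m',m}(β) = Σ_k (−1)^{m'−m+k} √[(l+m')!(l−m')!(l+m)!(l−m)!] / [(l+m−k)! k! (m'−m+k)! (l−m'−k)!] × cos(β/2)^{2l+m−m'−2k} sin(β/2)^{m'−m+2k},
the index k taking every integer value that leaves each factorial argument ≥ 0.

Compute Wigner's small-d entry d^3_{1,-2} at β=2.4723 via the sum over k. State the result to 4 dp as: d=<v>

d^3_{1,-2}(β=2.4723) via Wigner's sum:
Half-angle: c=0.328435, s=0.944527. N=√(24·2·1·120)=75.894664
The bounds max(0,m−m')=0 and min(l+m,l−m')=1 give 2 terms
  k=0: (−1)^3·75.8947/(12)·0.3284^3·0.9445^3 = -0.188808
  k=1: (−1)^4·75.8947/(24)·0.3284^1·0.9445^5 = +0.780765
d^3_{1,-2}(2.4723) = -0.188808 +0.780765 = +0.591957

d=0.5920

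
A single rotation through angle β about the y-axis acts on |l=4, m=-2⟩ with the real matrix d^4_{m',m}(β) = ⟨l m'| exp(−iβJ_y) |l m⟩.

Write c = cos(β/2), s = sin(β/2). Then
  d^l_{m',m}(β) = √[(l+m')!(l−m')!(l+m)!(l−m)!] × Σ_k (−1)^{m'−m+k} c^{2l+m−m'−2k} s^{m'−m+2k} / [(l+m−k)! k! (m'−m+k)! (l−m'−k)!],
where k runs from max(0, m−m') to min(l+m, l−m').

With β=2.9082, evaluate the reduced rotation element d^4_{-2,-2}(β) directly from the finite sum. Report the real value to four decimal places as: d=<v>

d=0.0027

d^4_{-2,-2}(β=2.9082) via Wigner's sum:
Half-angle: c=0.116432, s=0.993199. N=√(2·720·2·720)=1440.000000
Admissible k: 0..2 (factorial args all ≥0)
  k=0: (−1)^0·1440.0000/(1440)·0.1164^8·0.9932^0 = +0.000000
  k=1: (−1)^1·1440.0000/(120)·0.1164^6·0.9932^2 = -0.000029
  k=2: (−1)^2·1440.0000/(96)·0.1164^4·0.9932^4 = +0.002682
d^4_{-2,-2}(2.9082) = +0.000000 -0.000029 +0.002682 = +0.002653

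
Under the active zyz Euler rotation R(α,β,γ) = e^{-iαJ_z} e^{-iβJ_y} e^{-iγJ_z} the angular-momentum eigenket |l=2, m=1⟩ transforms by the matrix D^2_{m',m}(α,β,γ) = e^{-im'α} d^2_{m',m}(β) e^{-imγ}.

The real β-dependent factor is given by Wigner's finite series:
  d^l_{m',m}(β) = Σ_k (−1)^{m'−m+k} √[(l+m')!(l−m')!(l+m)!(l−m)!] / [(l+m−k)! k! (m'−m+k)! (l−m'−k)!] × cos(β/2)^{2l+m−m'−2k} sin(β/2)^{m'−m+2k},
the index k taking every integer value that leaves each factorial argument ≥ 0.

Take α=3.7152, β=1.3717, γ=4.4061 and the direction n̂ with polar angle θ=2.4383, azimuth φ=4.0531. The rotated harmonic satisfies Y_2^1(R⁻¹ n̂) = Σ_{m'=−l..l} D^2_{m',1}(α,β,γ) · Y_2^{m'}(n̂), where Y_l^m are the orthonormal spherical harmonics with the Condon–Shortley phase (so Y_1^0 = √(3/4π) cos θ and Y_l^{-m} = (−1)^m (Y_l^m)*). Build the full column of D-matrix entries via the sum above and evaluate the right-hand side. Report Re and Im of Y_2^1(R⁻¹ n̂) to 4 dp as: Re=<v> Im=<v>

Need the full column D^2_{m',1} for m'=−2..2 at α=3.7152, β=1.3717, γ=4.4061.
cos(β/2)=0.773881, sin(β/2)=0.633331
d^2_{-2,1}: single k=3 term ⇒ +0.393185;  D = -0.390483+0.046012i
d^2_{-1,1}: k∈[2..3] ⇒ +0.720661 -0.160888 = +0.559773;  D = +0.431402-0.356705i
d^2_{0,1}: k∈[1..2] ⇒ +0.719000 -0.481551 = +0.237449;  D = -0.071596+0.226398i
d^2_{1,1}: k∈[0..1] ⇒ +0.358671 -0.720661 = -0.361990;  D = +0.095618+0.349133i
d^2_{2,1}: single k=0 term ⇒ -0.587061;  D = -0.437514-0.391437i
Y_2^{m'}(θ=2.4383,φ=4.0531) and Σ D·Y over m':
  (-0.3905+0.0460i)·(-0.0403-0.1565i)  (+0.4314-0.3567i)·(+0.2334-0.3012i)  (-0.0716+0.2264i)·(+0.2350+0.0000i)  (+0.0956+0.3491i)·(-0.2334-0.3012i)  (-0.4375-0.3914i)·(-0.0403+0.1565i)
Y_2^1(R⁻¹ n̂) = +0.161098-0.263731i

Re=0.1611 Im=-0.2637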